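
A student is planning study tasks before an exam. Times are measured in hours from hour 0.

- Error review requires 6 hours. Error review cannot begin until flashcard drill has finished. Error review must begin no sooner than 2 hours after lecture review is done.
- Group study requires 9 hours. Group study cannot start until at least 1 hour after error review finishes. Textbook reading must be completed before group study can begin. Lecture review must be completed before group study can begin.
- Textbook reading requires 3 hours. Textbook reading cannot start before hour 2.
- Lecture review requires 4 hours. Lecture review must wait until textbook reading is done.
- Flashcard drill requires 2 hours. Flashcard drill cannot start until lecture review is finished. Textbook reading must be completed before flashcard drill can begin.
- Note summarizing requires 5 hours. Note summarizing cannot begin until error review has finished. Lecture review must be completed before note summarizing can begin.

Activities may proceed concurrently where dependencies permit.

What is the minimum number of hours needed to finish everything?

Textbook reading cannot begin until its own release at hour 2. It runs from hour 2 to 2 + 3 = hour 5.
Lecture review cannot begin until textbook reading (finishes hour 5). It runs from hour 5 to 5 + 4 = hour 9.
For flashcard drill: lecture review (finishes hour 9); textbook reading (finishes hour 5). Taking the maximum gives a start of hour 9, and it finishes at 9 + 2 = hour 11.
Error review cannot start until flashcard drill (finishes hour 11); lecture review (finishes hour 9, plus 2-hour gap → hour 11). The controlling bound is hour 11, so error review finishes at 11 + 6 = hour 17.
Note summarizing needs all of error review (finishes hour 17); lecture review (finishes hour 9). That puts its earliest start at hour 17; it finishes at 17 + 5 = hour 22.
Group study cannot start until error review (finishes hour 17, plus 1-hour gap → hour 18); textbook reading (finishes hour 5); lecture review (finishes hour 9). The controlling bound is hour 18, so group study finishes at 18 + 9 = hour 27.
All tasks are finished once the last one completes. Finish times: Textbook reading at 5, Lecture review at 9, Flashcard drill at 11, Error review at 17, Group study at 27, Note summarizing at 22. The latest is hour 27.

27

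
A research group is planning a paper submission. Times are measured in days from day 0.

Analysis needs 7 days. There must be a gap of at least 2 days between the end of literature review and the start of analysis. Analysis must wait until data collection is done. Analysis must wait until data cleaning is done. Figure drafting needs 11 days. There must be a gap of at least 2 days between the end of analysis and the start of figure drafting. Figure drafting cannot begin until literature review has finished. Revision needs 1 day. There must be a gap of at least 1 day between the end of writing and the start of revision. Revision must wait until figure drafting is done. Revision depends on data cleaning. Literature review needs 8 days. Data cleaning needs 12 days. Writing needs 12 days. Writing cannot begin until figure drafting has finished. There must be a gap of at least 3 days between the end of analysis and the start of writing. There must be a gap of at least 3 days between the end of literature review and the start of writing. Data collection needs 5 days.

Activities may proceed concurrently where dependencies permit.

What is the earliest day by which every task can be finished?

46

Data cleaning has no prerequisites, so it starts at day 0 and finishes at day 12.
Nothing blocks data collection, so it runs from day 0 to day 5.
Nothing blocks literature review, so it runs from day 0 to day 8.
For analysis: literature review (finishes day 8, plus 2-day gap → day 10); data collection (finishes day 5); data cleaning (finishes day 12). Taking the maximum gives a start of day 12, and it finishes at 12 + 7 = day 19.
Figure drafting cannot start until analysis (finishes day 19, plus 2-day gap → day 21); literature review (finishes day 8). The controlling bound is day 21, so figure drafting finishes at 21 + 11 = day 32.
For writing: figure drafting (finishes day 32); analysis (finishes day 19, plus 3-day gap → day 22); literature review (finishes day 8, plus 3-day gap → day 11). Taking the maximum gives a start of day 32, and it finishes at 32 + 12 = day 44.
For revision: writing (finishes day 44, plus 1-day gap → day 45); figure drafting (finishes day 32); data cleaning (finishes day 12). Taking the maximum gives a start of day 45, and it finishes at 45 + 1 = day 46.
All tasks are finished once the last one completes. Finish times: Literature review at 8, Data collection at 5, Data cleaning at 12, Analysis at 19, Figure drafting at 32, Writing at 44, Revision at 46. The latest is day 46.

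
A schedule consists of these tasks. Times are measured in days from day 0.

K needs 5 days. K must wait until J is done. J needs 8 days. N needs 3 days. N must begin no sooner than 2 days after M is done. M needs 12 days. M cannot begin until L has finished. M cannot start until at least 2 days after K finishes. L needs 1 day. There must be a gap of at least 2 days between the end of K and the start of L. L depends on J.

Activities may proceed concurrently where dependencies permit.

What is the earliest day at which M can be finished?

J has no prerequisites, so it starts at day 0 and finishes at day 8.
K waits on J (finishes day 8), so it starts at day 8 and finishes at 8 + 5 = day 13.
L cannot start until K (finishes day 13, plus 2-day gap → day 15); J (finishes day 8). The controlling bound is day 15, so L finishes at 15 + 1 = day 16.
M cannot start until L (finishes day 16); K (finishes day 13, plus 2-day gap → day 15). The controlling bound is day 16, so M finishes at 16 + 12 = day 28.

28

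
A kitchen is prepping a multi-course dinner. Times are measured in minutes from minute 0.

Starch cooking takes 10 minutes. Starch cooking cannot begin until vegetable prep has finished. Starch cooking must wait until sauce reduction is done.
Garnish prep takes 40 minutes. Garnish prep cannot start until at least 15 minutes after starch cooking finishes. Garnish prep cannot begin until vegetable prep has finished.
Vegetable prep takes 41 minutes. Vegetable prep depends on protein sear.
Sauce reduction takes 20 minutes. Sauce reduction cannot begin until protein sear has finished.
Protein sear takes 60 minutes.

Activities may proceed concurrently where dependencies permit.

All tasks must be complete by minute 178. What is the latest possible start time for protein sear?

Nothing follows garnish prep; the deadline of minute 178 is its only limit. It must start by 178 − 40 = minute 138.
Starch cooking must finish before garnish prep (must start by minute 138, minus 15-minute gap → minute 123). With a 10-minute duration, starch cooking must start by 123 − 10 = minute 113.
Vegetable prep must finish in time for starch cooking (must start by minute 113); garnish prep (must start by minute 138). The tightest is minute 113, so vegetable prep must start by 113 − 41 = minute 72.
Sauce reduction must finish before starch cooking (must start by minute 113). With a 20-minute duration, sauce reduction must start by 113 − 20 = minute 93.
Protein sear feeds vegetable prep (must start by minute 72); sauce reduction (must start by minute 93). Taking the minimum, protein sear must finish by minute 72 and start by 72 − 60 = minute 12.

12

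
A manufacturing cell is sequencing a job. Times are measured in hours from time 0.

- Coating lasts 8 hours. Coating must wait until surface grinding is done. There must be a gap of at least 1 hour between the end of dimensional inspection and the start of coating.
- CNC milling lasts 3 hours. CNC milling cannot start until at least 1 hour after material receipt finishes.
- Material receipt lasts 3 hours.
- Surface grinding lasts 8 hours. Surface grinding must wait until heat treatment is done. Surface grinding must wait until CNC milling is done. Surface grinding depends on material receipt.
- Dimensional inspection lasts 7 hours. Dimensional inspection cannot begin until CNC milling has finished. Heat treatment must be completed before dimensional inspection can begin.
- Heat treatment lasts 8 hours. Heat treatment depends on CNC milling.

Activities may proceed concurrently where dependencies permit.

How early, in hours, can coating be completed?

31

Material receipt can start immediately at hour 0; it finishes at hour 3.
After material receipt (finishes hour 3, plus 1-hour gap → hour 4), CNC milling can start at hour 4 and finishes at hour 7.
After CNC milling (finishes hour 7), heat treatment can start at hour 7 and finishes at hour 15.
For dimensional inspection: CNC milling (finishes hour 7); heat treatment (finishes hour 15). Taking the maximum gives a start of hour 15, and it finishes at 15 + 7 = hour 22.
Surface grinding needs all of heat treatment (finishes hour 15); CNC milling (finishes hour 7); material receipt (finishes hour 3). That puts its earliest start at hour 15; it finishes at 15 + 8 = hour 23.
Coating has to wait for surface grinding (finishes hour 23); dimensional inspection (finishes hour 22, plus 1-hour gap → hour 23). The latest of these is hour 23, so coating runs hour 23 to 23 + 8 = hour 31.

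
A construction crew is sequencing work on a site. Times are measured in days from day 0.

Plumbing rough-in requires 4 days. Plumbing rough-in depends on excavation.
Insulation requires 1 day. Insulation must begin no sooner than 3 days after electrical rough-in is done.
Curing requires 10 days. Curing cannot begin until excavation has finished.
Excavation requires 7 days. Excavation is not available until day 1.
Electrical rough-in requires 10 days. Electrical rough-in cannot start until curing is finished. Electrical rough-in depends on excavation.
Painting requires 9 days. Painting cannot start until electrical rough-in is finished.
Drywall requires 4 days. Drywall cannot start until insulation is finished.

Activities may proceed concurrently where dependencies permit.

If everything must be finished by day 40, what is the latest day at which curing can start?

11

To finish by day 40, drywall (duration 4) must start no later than day 36.
Insulation must finish before drywall (must start by day 36). With a 1-day duration, insulation must start by 36 − 1 = day 35.
To finish by day 40, painting (duration 9) must start no later than day 31.
Electrical rough-in must finish in time for insulation (must start by day 35, minus 3-day gap → day 32); painting (must start by day 31). The tightest is day 31, so electrical rough-in must start by 31 − 10 = day 21.
Curing feeds into electrical rough-in (must start by day 21); so curing must finish by day 21 and therefore start by day 11.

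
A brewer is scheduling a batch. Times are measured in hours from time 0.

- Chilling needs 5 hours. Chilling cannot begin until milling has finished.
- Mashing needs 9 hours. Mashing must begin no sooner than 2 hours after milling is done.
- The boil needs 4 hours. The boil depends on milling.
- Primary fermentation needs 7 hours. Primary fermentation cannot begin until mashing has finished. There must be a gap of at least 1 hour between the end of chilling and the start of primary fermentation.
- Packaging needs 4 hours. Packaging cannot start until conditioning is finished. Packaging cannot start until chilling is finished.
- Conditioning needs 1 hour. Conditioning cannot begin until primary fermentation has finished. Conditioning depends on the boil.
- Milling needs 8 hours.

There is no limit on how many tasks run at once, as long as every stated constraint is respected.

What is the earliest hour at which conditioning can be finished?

27

Milling can start immediately at hour 0; it finishes at hour 8.
Chilling waits on milling (finishes hour 8), so it starts at hour 8 and finishes at 8 + 5 = hour 13.
The boil waits on milling (finishes hour 8), so it starts at hour 8 and finishes at 8 + 4 = hour 12.
Mashing waits on milling (finishes hour 8, plus 2-hour gap → hour 10), so it starts at hour 10 and finishes at 10 + 9 = hour 19.
Primary fermentation has to wait for mashing (finishes hour 19); chilling (finishes hour 13, plus 1-hour gap → hour 14). The latest of these is hour 19, so primary fermentation runs hour 19 to 19 + 7 = hour 26.
For conditioning: primary fermentation (finishes hour 26); the boil (finishes hour 12). Taking the maximum gives a start of hour 26, and it finishes at 26 + 1 = hour 27.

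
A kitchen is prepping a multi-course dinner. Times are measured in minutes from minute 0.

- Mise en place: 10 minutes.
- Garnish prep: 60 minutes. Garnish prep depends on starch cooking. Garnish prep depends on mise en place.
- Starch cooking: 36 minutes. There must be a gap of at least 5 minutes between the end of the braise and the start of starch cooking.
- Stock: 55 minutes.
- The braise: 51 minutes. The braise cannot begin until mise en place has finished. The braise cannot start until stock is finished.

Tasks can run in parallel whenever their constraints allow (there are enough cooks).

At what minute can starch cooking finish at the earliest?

147

Stock has no prerequisites, so it starts at minute 0 and finishes at minute 55.
Mise en place has no prerequisites, so it starts at minute 0 and finishes at minute 10.
The braise needs all of mise en place (finishes minute 10); stock (finishes minute 55). That puts its earliest start at minute 55; it finishes at 55 + 51 = minute 106.
Starch cooking cannot begin until the braise (finishes minute 106, plus 5-minute gap → minute 111). It runs from minute 111 to 111 + 36 = minute 147.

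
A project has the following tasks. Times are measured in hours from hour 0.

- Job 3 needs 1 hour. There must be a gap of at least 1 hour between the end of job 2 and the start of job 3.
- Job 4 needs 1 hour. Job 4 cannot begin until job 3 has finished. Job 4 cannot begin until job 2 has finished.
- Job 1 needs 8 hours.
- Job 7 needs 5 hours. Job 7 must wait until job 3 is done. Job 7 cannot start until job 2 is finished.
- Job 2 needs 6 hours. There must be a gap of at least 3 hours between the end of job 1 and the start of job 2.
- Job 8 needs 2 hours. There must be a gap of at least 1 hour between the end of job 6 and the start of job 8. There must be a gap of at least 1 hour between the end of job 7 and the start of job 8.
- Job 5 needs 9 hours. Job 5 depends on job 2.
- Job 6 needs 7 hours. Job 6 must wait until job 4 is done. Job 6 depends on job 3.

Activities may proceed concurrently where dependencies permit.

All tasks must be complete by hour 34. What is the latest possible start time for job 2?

15

Job 8 must finish by hour 34; it takes 2 hours, so it must start by 34 − 2 = hour 32.
Job 6 feeds into job 8 (must start by hour 32, minus 1-hour gap → hour 31); so job 6 must finish by hour 31 and therefore start by hour 24.
Job 4 has to be done before job 6 (must start by hour 24). That means finishing by hour 24, i.e. starting by 24 − 1 = hour 23.
Job 7 has to be done before job 8 (must start by hour 32, minus 1-hour gap → hour 31). That means finishing by hour 31, i.e. starting by 31 − 5 = hour 26.
Job 3 feeds job 4 (must start by hour 23); job 6 (must start by hour 24); job 7 (must start by hour 26). Taking the minimum, job 3 must finish by hour 23 and start by 23 − 1 = hour 22.
Nothing follows job 5; the deadline of hour 34 is its only limit. It must start by 34 − 9 = hour 25.
Job 2 must finish in time for job 3 (must start by hour 22, minus 1-hour gap → hour 21); job 4 (must start by hour 23); job 5 (must start by hour 25); job 7 (must start by hour 26). The tightest is hour 21, so job 2 must start by 21 − 6 = hour 15.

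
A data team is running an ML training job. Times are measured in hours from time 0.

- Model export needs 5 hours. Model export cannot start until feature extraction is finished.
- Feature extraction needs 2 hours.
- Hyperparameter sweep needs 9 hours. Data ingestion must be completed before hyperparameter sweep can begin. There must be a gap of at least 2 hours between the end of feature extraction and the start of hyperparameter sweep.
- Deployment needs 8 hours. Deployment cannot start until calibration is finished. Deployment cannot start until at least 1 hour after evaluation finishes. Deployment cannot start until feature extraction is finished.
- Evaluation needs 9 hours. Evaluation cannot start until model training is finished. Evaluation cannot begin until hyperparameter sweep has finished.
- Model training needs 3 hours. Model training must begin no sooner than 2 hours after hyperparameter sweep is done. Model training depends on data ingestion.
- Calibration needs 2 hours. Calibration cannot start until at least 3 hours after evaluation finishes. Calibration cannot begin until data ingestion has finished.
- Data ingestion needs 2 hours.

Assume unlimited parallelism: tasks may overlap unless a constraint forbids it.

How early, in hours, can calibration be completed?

32

Feature extraction has no prerequisites, so it starts at hour 0 and finishes at hour 2.
Data ingestion has no prerequisites, so it starts at hour 0 and finishes at hour 2.
Hyperparameter sweep has to wait for data ingestion (finishes hour 2); feature extraction (finishes hour 2, plus 2-hour gap → hour 4). The latest of these is hour 4, so hyperparameter sweep runs hour 4 to 4 + 9 = hour 13.
Model training cannot start until hyperparameter sweep (finishes hour 13, plus 2-hour gap → hour 15); data ingestion (finishes hour 2). The controlling bound is hour 15, so model training finishes at 15 + 3 = hour 18.
For evaluation: model training (finishes hour 18); hyperparameter sweep (finishes hour 13). Taking the maximum gives a start of hour 18, and it finishes at 18 + 9 = hour 27.
For calibration: evaluation (finishes hour 27, plus 3-hour gap → hour 30); data ingestion (finishes hour 2). Taking the maximum gives a start of hour 30, and it finishes at 30 + 2 = hour 32.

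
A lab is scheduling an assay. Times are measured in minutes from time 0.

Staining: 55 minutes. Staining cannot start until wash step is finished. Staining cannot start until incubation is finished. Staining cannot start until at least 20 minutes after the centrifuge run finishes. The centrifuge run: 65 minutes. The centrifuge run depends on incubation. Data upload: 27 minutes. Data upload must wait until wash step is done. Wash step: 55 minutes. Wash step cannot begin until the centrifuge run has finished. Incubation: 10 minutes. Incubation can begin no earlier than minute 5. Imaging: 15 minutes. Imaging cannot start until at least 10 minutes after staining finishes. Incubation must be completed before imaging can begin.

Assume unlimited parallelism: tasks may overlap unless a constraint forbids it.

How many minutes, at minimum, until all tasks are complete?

Incubation waits on its own release at minute 5, so it starts at minute 5 and finishes at 5 + 10 = minute 15.
The centrifuge run waits on incubation (finishes minute 15), so it starts at minute 15 and finishes at 15 + 65 = minute 80.
Wash step cannot begin until the centrifuge run (finishes minute 80). It runs from minute 80 to 80 + 55 = minute 135.
Data upload waits on wash step (finishes minute 135), so it starts at minute 135 and finishes at 135 + 27 = minute 162.
Staining has to wait for wash step (finishes minute 135); incubation (finishes minute 15); the centrifuge run (finishes minute 80, plus 20-minute gap → minute 100). The latest of these is minute 135, so staining runs minute 135 to 135 + 55 = minute 190.
Imaging cannot start until staining (finishes minute 190, plus 10-minute gap → minute 200); incubation (finishes minute 15). The controlling bound is minute 200, so imaging finishes at 200 + 15 = minute 215.
All tasks are finished once the last one completes. Finish times: Incubation at 15, The centrifuge run at 80, Wash step at 135, Staining at 190, Imaging at 215, Data upload at 162. The latest is minute 215.

215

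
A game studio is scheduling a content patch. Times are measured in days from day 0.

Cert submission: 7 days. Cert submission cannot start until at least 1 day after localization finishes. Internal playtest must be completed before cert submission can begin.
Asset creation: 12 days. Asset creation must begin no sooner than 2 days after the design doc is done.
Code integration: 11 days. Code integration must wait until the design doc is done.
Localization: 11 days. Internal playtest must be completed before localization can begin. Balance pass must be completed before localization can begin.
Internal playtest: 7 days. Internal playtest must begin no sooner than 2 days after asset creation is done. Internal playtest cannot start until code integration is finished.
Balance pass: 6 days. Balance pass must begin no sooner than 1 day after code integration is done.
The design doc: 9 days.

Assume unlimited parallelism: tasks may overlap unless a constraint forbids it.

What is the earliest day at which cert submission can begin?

The design doc can start immediately at day 0; it finishes at day 9.
After the design doc (finishes day 9), code integration can start at day 9 and finishes at day 20.
After code integration (finishes day 20, plus 1-day gap → day 21), balance pass can start at day 21 and finishes at day 27.
Asset creation cannot begin until the design doc (finishes day 9, plus 2-day gap → day 11). It runs from day 11 to 11 + 12 = day 23.
Internal playtest needs all of asset creation (finishes day 23, plus 2-day gap → day 25); code integration (finishes day 20). That puts its earliest start at day 25; it finishes at 25 + 7 = day 32.
For localization: internal playtest (finishes day 32); balance pass (finishes day 27). Taking the maximum gives a start of day 32, and it finishes at 32 + 11 = day 43.
Cert submission waits on localization (finishes day 43, plus 1-day gap → day 44); internal playtest (finishes day 32). The latest of these is day 44, which is the earliest cert submission can start.

44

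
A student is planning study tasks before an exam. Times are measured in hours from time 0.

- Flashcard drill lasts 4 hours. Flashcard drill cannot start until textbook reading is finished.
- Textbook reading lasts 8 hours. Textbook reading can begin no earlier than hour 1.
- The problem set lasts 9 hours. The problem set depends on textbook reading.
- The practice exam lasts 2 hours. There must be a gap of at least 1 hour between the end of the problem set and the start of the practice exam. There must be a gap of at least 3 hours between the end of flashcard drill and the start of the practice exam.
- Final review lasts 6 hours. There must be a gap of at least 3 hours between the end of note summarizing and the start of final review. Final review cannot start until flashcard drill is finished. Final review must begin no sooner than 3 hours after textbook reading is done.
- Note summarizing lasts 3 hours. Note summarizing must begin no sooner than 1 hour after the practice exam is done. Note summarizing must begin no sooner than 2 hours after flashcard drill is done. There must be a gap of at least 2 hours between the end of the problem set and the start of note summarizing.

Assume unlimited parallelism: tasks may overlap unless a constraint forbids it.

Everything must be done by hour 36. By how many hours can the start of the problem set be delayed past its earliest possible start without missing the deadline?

Textbook reading waits on its own release at hour 1, so it starts at hour 1 and finishes at 1 + 8 = hour 9.
The problem set waits on textbook reading (finishes hour 9), so it starts at hour 9 and finishes at 9 + 9 = hour 18.

Working backward from the deadline:
To finish by hour 36, final review (duration 6) must start no later than hour 30.
Note summarizing feeds into final review (must start by hour 30, minus 3-hour gap → hour 27); so note summarizing must finish by hour 27 and therefore start by hour 24.
The practice exam feeds into note summarizing (must start by hour 24, minus 1-hour gap → hour 23); so the practice exam must finish by hour 23 and therefore start by hour 21.
The problem set has several dependents: the practice exam (must start by hour 21, minus 1-hour gap → hour 20); note summarizing (must start by hour 24, minus 2-hour gap → hour 22). The earliest of those limits is hour 20, so the problem set must start by 20 − 9 = hour 11.
So the problem set can start as early as hour 9 and as late as hour 11, giving 11 − 9 = 2 hours of slack.

2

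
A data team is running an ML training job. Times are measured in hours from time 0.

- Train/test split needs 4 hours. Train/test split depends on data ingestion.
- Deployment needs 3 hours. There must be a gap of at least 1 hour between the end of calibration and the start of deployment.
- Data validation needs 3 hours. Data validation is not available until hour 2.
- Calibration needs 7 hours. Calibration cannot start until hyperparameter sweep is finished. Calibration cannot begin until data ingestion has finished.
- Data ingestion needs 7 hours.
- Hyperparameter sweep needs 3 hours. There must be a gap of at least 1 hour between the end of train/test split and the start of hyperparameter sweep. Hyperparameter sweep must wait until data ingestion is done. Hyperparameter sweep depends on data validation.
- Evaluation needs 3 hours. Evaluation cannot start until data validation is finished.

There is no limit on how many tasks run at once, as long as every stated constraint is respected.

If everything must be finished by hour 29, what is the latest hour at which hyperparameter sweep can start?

15

Deployment has no dependents, so it just needs to finish by hour 29. Starting by 29 − 3 = hour 26 achieves that.
Calibration has to be done before deployment (must start by hour 26, minus 1-hour gap → hour 25). That means finishing by hour 25, i.e. starting by 25 − 7 = hour 18.
Since calibration (must start by hour 18) depends on it, hyperparameter sweep must finish by hour 18. Backing off its 3-hour duration gives a latest start of hour 15.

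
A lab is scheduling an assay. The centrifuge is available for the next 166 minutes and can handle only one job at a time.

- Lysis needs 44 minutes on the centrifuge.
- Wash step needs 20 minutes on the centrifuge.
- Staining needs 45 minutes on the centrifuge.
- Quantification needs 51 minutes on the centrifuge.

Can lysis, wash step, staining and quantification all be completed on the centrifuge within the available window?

Yes

Running back to back, the jobs need 44 + 20 + 45 + 51 = 160 minutes on the centrifuge.
Since 160 ≤ 166, they fit within the window.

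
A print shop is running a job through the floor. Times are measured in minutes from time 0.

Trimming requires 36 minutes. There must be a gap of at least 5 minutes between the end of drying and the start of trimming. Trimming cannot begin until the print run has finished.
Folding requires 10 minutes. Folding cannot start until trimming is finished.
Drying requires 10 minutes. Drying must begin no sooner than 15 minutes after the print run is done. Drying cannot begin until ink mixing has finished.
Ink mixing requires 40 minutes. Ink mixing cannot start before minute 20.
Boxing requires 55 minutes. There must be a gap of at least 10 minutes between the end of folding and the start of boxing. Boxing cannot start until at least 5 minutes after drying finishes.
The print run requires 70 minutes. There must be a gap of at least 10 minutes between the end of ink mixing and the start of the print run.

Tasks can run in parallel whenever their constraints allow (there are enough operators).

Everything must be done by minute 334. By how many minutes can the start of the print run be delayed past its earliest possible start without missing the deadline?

53

Ink mixing cannot begin until its own release at minute 20. It runs from minute 20 to 20 + 40 = minute 60.
The print run waits on ink mixing (finishes minute 60, plus 10-minute gap → minute 70), so it starts at minute 70 and finishes at 70 + 70 = minute 140.

Working backward from the deadline:
Nothing follows boxing; the deadline of minute 334 is its only limit. It must start by 334 − 55 = minute 279.
Folding feeds into boxing (must start by minute 279, minus 10-minute gap → minute 269); so folding must finish by minute 269 and therefore start by minute 259.
Trimming has to be done before folding (must start by minute 259). That means finishing by minute 259, i.e. starting by 259 − 36 = minute 223.
Drying has several dependents: trimming (must start by minute 223, minus 5-minute gap → minute 218); boxing (must start by minute 279, minus 5-minute gap → minute 274). The earliest of those limits is minute 218, so drying must start by 218 − 10 = minute 208.
For the print run: drying (must start by minute 208, minus 15-minute gap → minute 193); trimming (must start by minute 223). The most restrictive is minute 193; with a 70-minute duration, the print run must start by minute 123.
So the print run can start as early as minute 70 and as late as minute 123, giving 123 − 70 = 53 minutes of slack.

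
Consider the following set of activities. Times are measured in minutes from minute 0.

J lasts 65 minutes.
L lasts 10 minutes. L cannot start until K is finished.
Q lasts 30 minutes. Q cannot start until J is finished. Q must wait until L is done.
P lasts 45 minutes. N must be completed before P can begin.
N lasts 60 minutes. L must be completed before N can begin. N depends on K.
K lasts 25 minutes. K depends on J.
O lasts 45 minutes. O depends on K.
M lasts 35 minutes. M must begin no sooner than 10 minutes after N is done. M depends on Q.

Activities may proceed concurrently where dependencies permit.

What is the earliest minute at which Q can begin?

Nothing blocks J, so it runs from minute 0 to minute 65.
After J (finishes minute 65), K can start at minute 65 and finishes at minute 90.
L waits on K (finishes minute 90), so it starts at minute 90 and finishes at 90 + 10 = minute 100.
Q waits on J (finishes minute 65); L (finishes minute 100). The latest of these is minute 100, which is the earliest Q can start.

100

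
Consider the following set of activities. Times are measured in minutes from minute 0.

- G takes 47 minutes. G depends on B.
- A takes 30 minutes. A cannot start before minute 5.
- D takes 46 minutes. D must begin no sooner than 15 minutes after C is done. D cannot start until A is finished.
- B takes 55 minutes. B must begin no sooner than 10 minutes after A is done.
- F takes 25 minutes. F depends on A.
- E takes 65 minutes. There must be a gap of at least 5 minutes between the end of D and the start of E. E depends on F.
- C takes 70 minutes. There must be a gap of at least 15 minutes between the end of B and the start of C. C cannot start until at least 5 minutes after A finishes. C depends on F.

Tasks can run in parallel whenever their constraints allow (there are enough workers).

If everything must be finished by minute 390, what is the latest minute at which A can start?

E has no dependents, so it just needs to finish by minute 390. Starting by 390 − 65 = minute 325 achieves that.
D feeds into E (must start by minute 325, minus 5-minute gap → minute 320); so D must finish by minute 320 and therefore start by minute 274.
C feeds into D (must start by minute 274, minus 15-minute gap → minute 259); so C must finish by minute 259 and therefore start by minute 189.
G must finish by minute 390; it takes 47 minutes, so it must start by 390 − 47 = minute 343.
For B: C (must start by minute 189, minus 15-minute gap → minute 174); G (must start by minute 343). The most restrictive is minute 174; with a 55-minute duration, B must start by minute 119.
F has several dependents: C (must start by minute 189); E (must start by minute 325). The earliest of those limits is minute 189, so F must start by 189 − 25 = minute 164.
A must finish in time for B (must start by minute 119, minus 10-minute gap → minute 109); C (must start by minute 189, minus 5-minute gap → minute 184); D (must start by minute 274); F (must start by minute 164). The tightest is minute 109, so A must start by 109 − 30 = minute 79.

79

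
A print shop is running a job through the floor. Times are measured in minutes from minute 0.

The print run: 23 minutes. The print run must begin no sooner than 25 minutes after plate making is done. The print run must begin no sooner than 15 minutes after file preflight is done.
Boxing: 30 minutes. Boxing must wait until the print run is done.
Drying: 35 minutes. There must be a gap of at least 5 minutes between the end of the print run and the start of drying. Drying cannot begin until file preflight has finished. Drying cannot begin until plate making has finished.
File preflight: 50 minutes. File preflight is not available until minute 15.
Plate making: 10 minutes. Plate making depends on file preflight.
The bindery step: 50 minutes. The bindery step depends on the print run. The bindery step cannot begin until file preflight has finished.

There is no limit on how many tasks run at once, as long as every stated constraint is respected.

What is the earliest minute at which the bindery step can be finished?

File preflight waits on its own release at minute 15, so it starts at minute 15 and finishes at 15 + 50 = minute 65.
After file preflight (finishes minute 65), plate making can start at minute 65 and finishes at minute 75.
The print run cannot start until plate making (finishes minute 75, plus 25-minute gap → minute 100); file preflight (finishes minute 65, plus 15-minute gap → minute 80). The controlling bound is minute 100, so the print run finishes at 100 + 23 = minute 123.
The bindery step cannot start until the print run (finishes minute 123); file preflight (finishes minute 65). The controlling bound is minute 123, so the bindery step finishes at 123 + 50 = minute 173.

173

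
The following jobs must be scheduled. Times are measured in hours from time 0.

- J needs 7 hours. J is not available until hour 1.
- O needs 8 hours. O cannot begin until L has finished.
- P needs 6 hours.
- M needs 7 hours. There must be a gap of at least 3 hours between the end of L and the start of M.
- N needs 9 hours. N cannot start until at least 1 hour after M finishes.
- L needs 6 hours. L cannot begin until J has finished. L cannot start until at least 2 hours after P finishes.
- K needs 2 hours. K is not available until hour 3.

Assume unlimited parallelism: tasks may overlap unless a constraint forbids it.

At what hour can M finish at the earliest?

P has no prerequisites, so it starts at hour 0 and finishes at hour 6.
After its own release at hour 1, J can start at hour 1 and finishes at hour 8.
L cannot start until J (finishes hour 8); P (finishes hour 6, plus 2-hour gap → hour 8). The controlling bound is hour 8, so L finishes at 8 + 6 = hour 14.
After L (finishes hour 14, plus 3-hour gap → hour 17), M can start at hour 17 and finishes at hour 24.

24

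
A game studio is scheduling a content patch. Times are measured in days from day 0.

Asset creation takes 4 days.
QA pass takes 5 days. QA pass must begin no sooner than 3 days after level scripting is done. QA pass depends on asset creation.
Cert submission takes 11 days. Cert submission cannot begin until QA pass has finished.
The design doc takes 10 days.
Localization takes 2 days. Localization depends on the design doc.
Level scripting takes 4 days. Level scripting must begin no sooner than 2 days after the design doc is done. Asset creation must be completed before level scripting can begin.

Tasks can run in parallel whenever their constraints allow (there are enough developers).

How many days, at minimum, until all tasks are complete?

35

Nothing blocks asset creation, so it runs from day 0 to day 4.
The design doc can start immediately at day 0; it finishes at day 10.
After the design doc (finishes day 10), localization can start at day 10 and finishes at day 12.
Level scripting has to wait for the design doc (finishes day 10, plus 2-day gap → day 12); asset creation (finishes day 4). The latest of these is day 12, so level scripting runs day 12 to 12 + 4 = day 16.
QA pass has to wait for level scripting (finishes day 16, plus 3-day gap → day 19); asset creation (finishes day 4). The latest of these is day 19, so QA pass runs day 19 to 19 + 5 = day 24.
Cert submission waits on QA pass (finishes day 24), so it starts at day 24 and finishes at 24 + 11 = day 35.
All tasks are finished once the last one completes. Finish times: The design doc at 10, Asset creation at 4, Level scripting at 16, Localization at 12, QA pass at 24, Cert submission at 35. The latest is day 35.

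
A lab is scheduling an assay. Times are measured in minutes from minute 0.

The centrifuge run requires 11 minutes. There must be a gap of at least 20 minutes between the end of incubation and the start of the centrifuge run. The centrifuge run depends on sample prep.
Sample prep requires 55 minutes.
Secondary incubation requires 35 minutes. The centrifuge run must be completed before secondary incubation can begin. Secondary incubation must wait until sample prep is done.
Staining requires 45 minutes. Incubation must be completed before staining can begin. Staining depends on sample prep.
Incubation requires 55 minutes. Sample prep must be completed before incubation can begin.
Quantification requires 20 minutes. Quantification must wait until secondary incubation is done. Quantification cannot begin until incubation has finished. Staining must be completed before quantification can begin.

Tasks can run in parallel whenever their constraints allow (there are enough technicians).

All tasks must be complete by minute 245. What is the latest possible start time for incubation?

Quantification has no dependents, so it just needs to finish by minute 245. Starting by 245 − 20 = minute 225 achieves that.
Since quantification (must start by minute 225) depends on it, secondary incubation must finish by minute 225. Backing off its 35-minute duration gives a latest start of minute 190.
The centrifuge run must finish before secondary incubation (must start by minute 190). With an 11-minute duration, the centrifuge run must start by 190 − 11 = minute 179.
Staining has to be done before quantification (must start by minute 225). That means finishing by minute 225, i.e. starting by 225 − 45 = minute 180.
Incubation must finish in time for the centrifuge run (must start by minute 179, minus 20-minute gap → minute 159); staining (must start by minute 180); quantification (must start by minute 225). The tightest is minute 159, so incubation must start by 159 − 55 = minute 104.

104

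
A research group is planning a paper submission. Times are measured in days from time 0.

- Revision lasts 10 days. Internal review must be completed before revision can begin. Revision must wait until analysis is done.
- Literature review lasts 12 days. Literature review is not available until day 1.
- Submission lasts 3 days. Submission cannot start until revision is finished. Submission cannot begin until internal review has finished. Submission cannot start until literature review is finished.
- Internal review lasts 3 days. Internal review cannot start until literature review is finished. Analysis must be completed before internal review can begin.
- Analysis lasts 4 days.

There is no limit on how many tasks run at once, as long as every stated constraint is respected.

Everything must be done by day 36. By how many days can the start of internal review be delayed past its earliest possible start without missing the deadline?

7

Nothing blocks analysis, so it runs from day 0 to day 4.
After its own release at day 1, literature review can start at day 1 and finishes at day 13.
Internal review needs all of literature review (finishes day 13); analysis (finishes day 4). That puts its earliest start at day 13; it finishes at 13 + 3 = day 16.

Working backward from the deadline:
Submission has no dependents, so it just needs to finish by day 36. Starting by 36 − 3 = day 33 achieves that.
Since submission (must start by day 33) depends on it, revision must finish by day 33. Backing off its 10-day duration gives a latest start of day 23.
Internal review has several dependents: revision (must start by day 23); submission (must start by day 33). The earliest of those limits is day 23, so internal review must start by 23 − 3 = day 20.
So internal review can start as early as day 13 and as late as day 20, giving 20 − 13 = 7 days of slack.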